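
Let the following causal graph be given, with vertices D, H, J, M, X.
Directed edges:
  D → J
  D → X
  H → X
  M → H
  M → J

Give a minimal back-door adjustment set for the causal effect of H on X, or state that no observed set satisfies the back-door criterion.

desc(H)\{H}={X}; candidates ⊆ {D,J,M}.
∅: H⊥X given ∅ in G with H→· removed — back-door holds.

H→X: minimal back-door set ∅.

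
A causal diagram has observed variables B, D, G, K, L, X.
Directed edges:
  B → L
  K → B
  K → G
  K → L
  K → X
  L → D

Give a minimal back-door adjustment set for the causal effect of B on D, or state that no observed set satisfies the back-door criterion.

desc(B)\{B}={D,L}; candidates ⊆ {G,K,X}.
size 0: {}; under {} B still reaches {D,G,K,L,X} ∋ D.
{K}: B⊥D given {K} in G with B→· removed — back-door holds.

B→D: minimal back-door set {K}.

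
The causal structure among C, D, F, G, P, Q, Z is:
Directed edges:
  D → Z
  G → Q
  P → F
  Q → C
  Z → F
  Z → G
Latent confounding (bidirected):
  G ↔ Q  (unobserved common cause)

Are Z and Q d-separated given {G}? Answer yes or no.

Bayes-Ball from Z | {G} reaches {C,D,F,Q}.
Q ∈ reach(Z|{G}) ⇒ Z ⊥̸ Q | {G}.

No — Z and Q are d-connected given {G}.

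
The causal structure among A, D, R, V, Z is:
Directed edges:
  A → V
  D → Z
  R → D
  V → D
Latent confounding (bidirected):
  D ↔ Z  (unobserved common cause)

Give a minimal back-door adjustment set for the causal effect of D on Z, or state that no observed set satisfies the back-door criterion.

D→Z: no observed back-door set.

desc(D)\{D}={Z}; candidates ⊆ {A,R,V}.
D↔Z: latent back-door arc(s) into D.
size 0: {}; under {} D still reaches {A,R,V,Z} ∋ Z.
size 1: {A}, {R}, {V}; under {A} D still reaches {R,V,Z} ∋ Z.
size 2: {A,R}, {A,V}, {R,V}; under {A,R} D still reaches {V,Z} ∋ Z.
D↔Z cannot be blocked by any observed set — no back-door set.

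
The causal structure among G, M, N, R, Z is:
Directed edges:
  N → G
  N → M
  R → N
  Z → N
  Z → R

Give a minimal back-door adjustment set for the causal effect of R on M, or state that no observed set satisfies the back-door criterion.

desc(R)\{R}={G,M,N}; candidates ⊆ {Z}.
size 0: {}; under {} R still reaches {G,M,N,Z} ∋ M.
{Z}: R⊥M given {Z} in G with R→· removed — back-door holds.

R→M: minimal back-door set {Z}.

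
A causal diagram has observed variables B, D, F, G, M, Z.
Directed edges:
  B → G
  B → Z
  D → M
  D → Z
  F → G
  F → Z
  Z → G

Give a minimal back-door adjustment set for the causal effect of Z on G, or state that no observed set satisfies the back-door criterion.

Z→G: minimal back-door set {B, F}.

desc(Z)\{Z}={G}; candidates ⊆ {B,D,F,M}.
size 0: {}; under {} Z still reaches {B,D,F,G,M} ∋ G.
size 1: {B}, {D}, {F} …(+1); under {B} Z still reaches {D,F,G,M} ∋ G.
{B,F}: Z⊥G given {B,F} in G with Z→· removed — back-door holds.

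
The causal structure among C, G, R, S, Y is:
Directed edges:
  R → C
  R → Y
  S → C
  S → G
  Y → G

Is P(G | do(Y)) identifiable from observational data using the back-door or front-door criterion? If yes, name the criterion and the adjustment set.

desc(Y)\{Y}={G}; candidates ⊆ {C,R,S}.
∅: Y⊥G given ∅ in G with Y→· removed — back-door holds.
P(G|do(Y)) = P(G|Y) — no adjustment needed.

P(G|do(Y)): backdoor, adjust for ∅.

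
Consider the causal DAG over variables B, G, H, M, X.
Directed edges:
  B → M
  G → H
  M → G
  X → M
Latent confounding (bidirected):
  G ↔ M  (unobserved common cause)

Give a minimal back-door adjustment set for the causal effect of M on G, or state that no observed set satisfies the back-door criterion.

M→G: no observed back-door set.

desc(M)\{M}={G,H}; candidates ⊆ {B,X}.
M↔G: latent back-door arc(s) into M.
size 0: {}; under {} M still reaches {B,G,H,X} ∋ G.
size 1: {B}, {X}; under {B} M still reaches {G,H,X} ∋ G.
size 2: {B,X}; under {B,X} M still reaches {G,H} ∋ G.
M↔G cannot be blocked by any observed set — no back-door set.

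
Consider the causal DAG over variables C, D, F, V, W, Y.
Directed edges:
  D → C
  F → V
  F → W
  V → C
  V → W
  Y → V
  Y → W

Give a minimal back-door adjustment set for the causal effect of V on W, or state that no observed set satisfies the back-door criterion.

V→W: minimal back-door set {F, Y}.

desc(V)\{V}={C,W}; candidates ⊆ {D,F,Y}.
size 0: {}; under {} V still reaches {F,W,Y} ∋ W.
size 1: {D}, {F}, {Y}; under {D} V still reaches {F,W,Y} ∋ W.
{F,Y}: V⊥W given {F,Y} in G with V→· removed — back-door holds.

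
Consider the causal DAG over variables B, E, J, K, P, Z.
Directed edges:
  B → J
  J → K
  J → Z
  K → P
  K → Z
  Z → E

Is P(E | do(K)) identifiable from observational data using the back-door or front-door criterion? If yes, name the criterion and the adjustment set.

desc(K)\{K}={E,P,Z}; candidates ⊆ {B,J}.
size 0: {}; under {} K still reaches {B,E,J,Z} ∋ E.
{J}: K⊥E given {J} in G with K→· removed — back-door holds.
P(E|do(K)) = Σ_{J} P(E|K,J)·P(J).

P(E|do(K)): backdoor, adjust for {J}.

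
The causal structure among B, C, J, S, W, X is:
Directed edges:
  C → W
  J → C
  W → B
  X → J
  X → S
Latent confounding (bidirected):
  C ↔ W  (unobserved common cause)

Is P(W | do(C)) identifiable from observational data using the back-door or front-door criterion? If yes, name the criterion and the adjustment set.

desc(C)\{C}={B,W}; candidates ⊆ {J,S,X}.
C↔W: latent back-door arc(s) into C.
size 0: {}; under {} C still reaches {B,J,S,W,X} ∋ W.
size 1: {J}, {S}, {X}; under {J} C still reaches {B,W} ∋ W.
size 2: {J,S}, {J,X}, {S,X}; under {J,S} C still reaches {B,W} ∋ W.
C↔W cannot be blocked by any observed set — no back-door set.
No mediator lies on a directed C→…→W path.
Neither criterion identifies P(W|do(C)) in this graph.

P(W|do(C)): not identifiable (no BD/FD set).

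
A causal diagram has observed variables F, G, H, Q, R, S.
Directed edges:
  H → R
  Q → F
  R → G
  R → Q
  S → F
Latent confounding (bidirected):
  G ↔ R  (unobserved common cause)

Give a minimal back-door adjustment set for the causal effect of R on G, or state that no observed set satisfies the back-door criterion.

desc(R)\{R}={F,G,Q}; candidates ⊆ {H,S}.
R↔G: latent back-door arc(s) into R.
size 0: {}; under {} R still reaches {G,H} ∋ G.
size 1: {H}, {S}; under {H} R still reaches {G} ∋ G.
size 2: {H,S}; under {H,S} R still reaches {G} ∋ G.
R↔G cannot be blocked by any observed set — no back-door set.

R→G: no observed back-door set.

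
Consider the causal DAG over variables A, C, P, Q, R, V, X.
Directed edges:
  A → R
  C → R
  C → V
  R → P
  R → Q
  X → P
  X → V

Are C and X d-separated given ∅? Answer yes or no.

Yes — C ⊥ X | ∅.

Bayes-Ball from C | ∅ reaches {P,Q,R,V}.
X ∉ reach(C|∅) ⇒ C ⊥ X | ∅.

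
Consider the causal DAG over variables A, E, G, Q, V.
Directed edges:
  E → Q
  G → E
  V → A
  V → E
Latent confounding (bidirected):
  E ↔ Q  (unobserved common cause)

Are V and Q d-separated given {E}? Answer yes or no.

No — V and Q are d-connected given {E}.

Bayes-Ball from V | {E} reaches {A,G,Q}.
Q ∈ reach(V|{E}) ⇒ V ⊥̸ Q | {E}.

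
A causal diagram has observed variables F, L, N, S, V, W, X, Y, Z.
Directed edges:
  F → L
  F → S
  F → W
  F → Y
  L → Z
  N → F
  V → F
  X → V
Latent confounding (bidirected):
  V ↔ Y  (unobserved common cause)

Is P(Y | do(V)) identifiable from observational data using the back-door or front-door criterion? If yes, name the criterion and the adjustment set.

P(Y|do(V)): frontdoor, adjust for {F}.

desc(V)\{V}={F,L,S,W,Y,Z}; candidates ⊆ {N,X}.
V↔Y: latent back-door arc(s) into V.
size 0: {}; under {} V still reaches {X,Y} ∋ Y.
size 1: {N}, {X}; under {N} V still reaches {X,Y} ∋ Y.
size 2: {N,X}; under {N,X} V still reaches {Y} ∋ Y.
V↔Y cannot be blocked by any observed set — no back-door set.
{F}: (i) intercepts every directed V→Y path; (ii) no back-door V→{F}; (iii) {V} blocks every back-door {F}→Y. Front-door holds.
P(Y|do(V)) = Σ_{F} P(F|V) Σ_{V'} P(Y|F,V')P(V').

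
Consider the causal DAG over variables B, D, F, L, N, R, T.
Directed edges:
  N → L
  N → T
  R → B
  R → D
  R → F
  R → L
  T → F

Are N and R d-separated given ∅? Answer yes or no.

Yes — N ⊥ R | ∅.

Bayes-Ball from N | ∅ reaches {F,L,T}.
R ∉ reach(N|∅) ⇒ N ⊥ R | ∅.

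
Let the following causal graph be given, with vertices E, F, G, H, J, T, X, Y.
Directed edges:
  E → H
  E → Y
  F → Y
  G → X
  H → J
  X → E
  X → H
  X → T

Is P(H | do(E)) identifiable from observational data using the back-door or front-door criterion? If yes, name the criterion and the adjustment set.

P(H|do(E)): backdoor, adjust for {X}.

desc(E)\{E}={H,J,Y}; candidates ⊆ {F,G,T,X}.
size 0: {}; under {} E still reaches {G,H,J,T,X} ∋ H.
{X}: E⊥H given {X} in G with E→· removed — back-door holds.
P(H|do(E)) = Σ_{X} P(H|E,X)·P(X).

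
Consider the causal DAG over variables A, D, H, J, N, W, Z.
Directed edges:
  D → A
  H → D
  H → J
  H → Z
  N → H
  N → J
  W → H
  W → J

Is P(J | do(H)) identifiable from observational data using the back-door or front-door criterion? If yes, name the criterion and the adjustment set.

desc(H)\{H}={A,D,J,Z}; candidates ⊆ {N,W}.
size 0: {}; under {} H still reaches {J,N,W} ∋ J.
size 1: {N}, {W}; under {N} H still reaches {J,W} ∋ J.
{N,W}: H⊥J given {N,W} in G with H→· removed — back-door holds.
P(J|do(H)) = Σ_{N,W} P(J|H,N,W)·P(N,W).

P(J|do(H)): backdoor, adjust for {N, W}.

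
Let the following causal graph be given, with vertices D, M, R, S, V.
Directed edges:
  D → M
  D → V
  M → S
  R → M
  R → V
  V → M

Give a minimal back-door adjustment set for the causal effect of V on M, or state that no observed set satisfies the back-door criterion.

desc(V)\{V}={M,S}; candidates ⊆ {D,R}.
size 0: {}; under {} V still reaches {D,M,R,S} ∋ M.
size 1: {D}, {R}; under {D} V still reaches {M,R,S} ∋ M.
{D,R}: V⊥M given {D,R} in G with V→· removed — back-door holds.

V→M: minimal back-door set {D, R}.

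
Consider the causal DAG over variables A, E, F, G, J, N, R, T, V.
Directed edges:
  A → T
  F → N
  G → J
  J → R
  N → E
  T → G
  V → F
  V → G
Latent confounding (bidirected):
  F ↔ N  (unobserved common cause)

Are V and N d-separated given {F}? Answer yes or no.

No — V and N are d-connected given {F}.

Bayes-Ball from V | {F} reaches {E,G,J,N,R}.
N ∈ reach(V|{F}) ⇒ V ⊥̸ N | {F}.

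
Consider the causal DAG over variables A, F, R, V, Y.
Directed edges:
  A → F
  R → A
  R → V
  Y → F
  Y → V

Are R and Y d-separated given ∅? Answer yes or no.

Yes — R ⊥ Y | ∅.

Bayes-Ball from R | ∅ reaches {A,F,V}.
Y ∉ reach(R|∅) ⇒ R ⊥ Y | ∅.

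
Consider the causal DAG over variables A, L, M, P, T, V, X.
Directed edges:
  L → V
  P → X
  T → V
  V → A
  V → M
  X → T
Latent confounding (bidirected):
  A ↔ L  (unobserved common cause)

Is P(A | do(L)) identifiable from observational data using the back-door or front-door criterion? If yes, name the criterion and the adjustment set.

P(A|do(L)): frontdoor, adjust for {V}.

desc(L)\{L}={A,M,V}; candidates ⊆ {P,T,X}.
L↔A: latent back-door arc(s) into L.
size 0: {}; under {} L still reaches {A} ∋ A.
size 1: {P}, {T}, {X}; under {P} L still reaches {A} ∋ A.
size 2: {P,T}, {P,X}, {T,X}; under {P,T} L still reaches {A} ∋ A.
L↔A cannot be blocked by any observed set — no back-door set.
{V}: (i) intercepts every directed L→A path; (ii) no back-door L→{V}; (iii) {L} blocks every back-door {V}→A. Front-door holds.
P(A|do(L)) = Σ_{V} P(V|L) Σ_{L'} P(A|V,L')P(L').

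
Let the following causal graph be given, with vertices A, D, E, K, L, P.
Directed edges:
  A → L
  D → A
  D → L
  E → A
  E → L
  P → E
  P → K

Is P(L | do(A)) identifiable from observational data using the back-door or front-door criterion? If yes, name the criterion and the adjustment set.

P(L|do(A)): backdoor, adjust for {D, E}.

desc(A)\{A}={L}; candidates ⊆ {D,E,K,P}.
size 0: {}; under {} A still reaches {D,E,K,L,P} ∋ L.
size 1: {D}, {E}, {K} …(+1); under {D} A still reaches {E,K,L,P} ∋ L.
{D,E}: A⊥L given {D,E} in G with A→· removed — back-door holds.
P(L|do(A)) = Σ_{D,E} P(L|A,D,E)·P(D,E).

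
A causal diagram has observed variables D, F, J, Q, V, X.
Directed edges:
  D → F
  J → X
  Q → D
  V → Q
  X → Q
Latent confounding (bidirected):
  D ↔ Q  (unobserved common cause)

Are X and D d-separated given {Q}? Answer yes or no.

Bayes-Ball from X | {Q} reaches {D,F,J,V}.
D ∈ reach(X|{Q}) ⇒ X ⊥̸ D | {Q}.

No — X and D are d-connected given {Q}.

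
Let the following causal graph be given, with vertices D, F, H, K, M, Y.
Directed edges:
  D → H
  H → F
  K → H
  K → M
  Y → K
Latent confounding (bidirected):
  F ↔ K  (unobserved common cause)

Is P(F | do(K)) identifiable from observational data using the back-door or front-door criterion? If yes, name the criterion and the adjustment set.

desc(K)\{K}={F,H,M}; candidates ⊆ {D,Y}.
K↔F: latent back-door arc(s) into K.
size 0: {}; under {} K still reaches {F,Y} ∋ F.
size 1: {D}, {Y}; under {D} K still reaches {F,Y} ∋ F.
size 2: {D,Y}; under {D,Y} K still reaches {F} ∋ F.
K↔F cannot be blocked by any observed set — no back-door set.
{H}: (i) intercepts every directed K→F path; (ii) no back-door K→{H}; (iii) {K} blocks every back-door {H}→F. Front-door holds.
P(F|do(K)) = Σ_{H} P(H|K) Σ_{K'} P(F|H,K')P(K').

P(F|do(K)): frontdoor, adjust for {H}.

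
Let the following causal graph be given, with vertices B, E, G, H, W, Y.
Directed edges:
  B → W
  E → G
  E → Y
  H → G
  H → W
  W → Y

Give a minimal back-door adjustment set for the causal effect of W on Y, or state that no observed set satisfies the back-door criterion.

W→Y: minimal back-door set ∅.

desc(W)\{W}={Y}; candidates ⊆ {B,E,G,H}.
∅: W⊥Y given ∅ in G with W→· removed — back-door holds.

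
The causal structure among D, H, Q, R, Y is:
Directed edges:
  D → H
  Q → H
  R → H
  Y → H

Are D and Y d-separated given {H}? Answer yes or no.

Bayes-Ball from D | {H} reaches {Q,R,Y}.
Y ∈ reach(D|{H}) ⇒ D ⊥̸ Y | {H}.

No — D and Y are d-connected given {H}.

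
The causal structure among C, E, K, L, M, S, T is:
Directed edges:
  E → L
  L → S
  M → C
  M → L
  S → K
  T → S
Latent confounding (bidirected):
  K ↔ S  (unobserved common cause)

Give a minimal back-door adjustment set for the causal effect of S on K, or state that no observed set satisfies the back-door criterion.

S→K: no observed back-door set.

desc(S)\{S}={K}; candidates ⊆ {C,E,L,M,T}.
S↔K: latent back-door arc(s) into S.
size 0: {}; under {} S still reaches {C,E,K,L,M,T} ∋ K.
size 1: {C}, {E}, {L} …(+2); under {C} S still reaches {E,K,L,M,T} ∋ K.
size 2: {C,E}, {C,L}, {C,M} …(+7); under {C,E} S still reaches {K,L,M,T} ∋ K.
S↔K cannot be blocked by any observed set — no back-door set.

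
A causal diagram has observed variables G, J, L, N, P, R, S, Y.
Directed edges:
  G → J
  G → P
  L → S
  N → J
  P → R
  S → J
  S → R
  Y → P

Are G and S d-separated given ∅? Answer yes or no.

Yes — G ⊥ S | ∅.

Bayes-Ball from G | ∅ reaches {J,P,R}.
S ∉ reach(G|∅) ⇒ G ⊥ S | ∅.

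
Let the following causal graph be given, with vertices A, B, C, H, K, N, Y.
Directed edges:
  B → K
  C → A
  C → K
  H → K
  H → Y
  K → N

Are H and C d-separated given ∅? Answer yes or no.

Yes — H ⊥ C | ∅.

Bayes-Ball from H | ∅ reaches {K,N,Y}.
C ∉ reach(H|∅) ⇒ H ⊥ C | ∅.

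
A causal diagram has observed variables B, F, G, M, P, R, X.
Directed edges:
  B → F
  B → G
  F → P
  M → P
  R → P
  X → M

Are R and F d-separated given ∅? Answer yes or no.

Bayes-Ball from R | ∅ reaches {P}.
F ∉ reach(R|∅) ⇒ R ⊥ F | ∅.

Yes — R ⊥ F | ∅.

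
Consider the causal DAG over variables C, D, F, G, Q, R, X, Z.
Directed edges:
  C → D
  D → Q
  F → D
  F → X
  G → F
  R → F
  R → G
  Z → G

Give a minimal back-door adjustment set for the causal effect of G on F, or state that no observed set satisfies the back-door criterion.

desc(G)\{G}={D,F,Q,X}; candidates ⊆ {C,R,Z}.
size 0: {}; under {} G still reaches {D,F,Q,R,X,Z} ∋ F.
{R}: G⊥F given {R} in G with G→· removed — back-door holds.

G→F: minimal back-door set {R}.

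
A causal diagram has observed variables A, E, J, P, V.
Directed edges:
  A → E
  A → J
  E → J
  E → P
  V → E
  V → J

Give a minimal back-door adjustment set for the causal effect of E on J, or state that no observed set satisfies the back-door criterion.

E→J: minimal back-door set {A, V}.

desc(E)\{E}={J,P}; candidates ⊆ {A,V}.
size 0: {}; under {} E still reaches {A,J,V} ∋ J.
size 1: {A}, {V}; under {A} E still reaches {J,V} ∋ J.
{A,V}: E⊥J given {A,V} in G with E→· removed — back-door holds.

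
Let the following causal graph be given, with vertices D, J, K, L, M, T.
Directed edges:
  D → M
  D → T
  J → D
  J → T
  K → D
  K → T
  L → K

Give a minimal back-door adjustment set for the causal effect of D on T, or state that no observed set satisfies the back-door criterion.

desc(D)\{D}={M,T}; candidates ⊆ {J,K,L}.
size 0: {}; under {} D still reaches {J,K,L,T} ∋ T.
size 1: {J}, {K}, {L}; under {J} D still reaches {K,L,T} ∋ T.
{J,K}: D⊥T given {J,K} in G with D→· removed — back-door holds.

D→T: minimal back-door set {J, K}.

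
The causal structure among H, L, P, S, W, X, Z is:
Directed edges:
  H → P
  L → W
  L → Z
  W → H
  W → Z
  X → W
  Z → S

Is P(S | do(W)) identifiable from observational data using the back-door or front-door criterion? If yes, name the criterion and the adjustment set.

P(S|do(W)): backdoor, adjust for {L}.

desc(W)\{W}={H,P,S,Z}; candidates ⊆ {L,X}.
size 0: {}; under {} W still reaches {L,S,X,Z} ∋ S.
{L}: W⊥S given {L} in G with W→· removed — back-door holds.
P(S|do(W)) = Σ_{L} P(S|W,L)·P(L).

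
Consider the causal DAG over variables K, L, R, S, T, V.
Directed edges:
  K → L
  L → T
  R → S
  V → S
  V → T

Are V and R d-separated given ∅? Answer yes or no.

Bayes-Ball from V | ∅ reaches {S,T}.
R ∉ reach(V|∅) ⇒ V ⊥ R | ∅.

Yes — V ⊥ R | ∅.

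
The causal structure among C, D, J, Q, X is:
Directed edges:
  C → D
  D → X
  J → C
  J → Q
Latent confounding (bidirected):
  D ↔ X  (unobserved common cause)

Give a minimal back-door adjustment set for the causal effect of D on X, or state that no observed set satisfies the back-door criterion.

desc(D)\{D}={X}; candidates ⊆ {C,J,Q}.
D↔X: latent back-door arc(s) into D.
size 0: {}; under {} D still reaches {C,J,Q,X} ∋ X.
size 1: {C}, {J}, {Q}; under {C} D still reaches {X} ∋ X.
size 2: {C,J}, {C,Q}, {J,Q}; under {C,J} D still reaches {X} ∋ X.
D↔X cannot be blocked by any observed set — no back-door set.

D→X: no observed back-door set.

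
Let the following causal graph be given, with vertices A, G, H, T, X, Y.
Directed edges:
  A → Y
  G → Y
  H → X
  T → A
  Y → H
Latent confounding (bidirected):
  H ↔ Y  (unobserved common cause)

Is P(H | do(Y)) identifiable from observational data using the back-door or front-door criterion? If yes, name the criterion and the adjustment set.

desc(Y)\{Y}={H,X}; candidates ⊆ {A,G,T}.
Y↔H: latent back-door arc(s) into Y.
size 0: {}; under {} Y still reaches {A,G,H,T,X} ∋ H.
size 1: {A}, {G}, {T}; under {A} Y still reaches {G,H,X} ∋ H.
size 2: {A,G}, {A,T}, {G,T}; under {A,G} Y still reaches {H,X} ∋ H.
Y↔H cannot be blocked by any observed set — no back-door set.
No mediator lies on a directed Y→…→H path.
Neither criterion identifies P(H|do(Y)) in this graph.

P(H|do(Y)): not identifiable (no BD/FD set).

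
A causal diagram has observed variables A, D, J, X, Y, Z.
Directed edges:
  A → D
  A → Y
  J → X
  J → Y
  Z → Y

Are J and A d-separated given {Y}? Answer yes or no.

No — J and A are d-connected given {Y}.

Bayes-Ball from J | {Y} reaches {A,D,X,Z}.
A ∈ reach(J|{Y}) ⇒ J ⊥̸ A | {Y}.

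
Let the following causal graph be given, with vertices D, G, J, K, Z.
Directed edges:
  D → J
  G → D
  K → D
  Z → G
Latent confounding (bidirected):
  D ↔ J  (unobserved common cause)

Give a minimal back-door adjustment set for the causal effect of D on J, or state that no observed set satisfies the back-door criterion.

desc(D)\{D}={J}; candidates ⊆ {G,K,Z}.
D↔J: latent back-door arc(s) into D.
size 0: {}; under {} D still reaches {G,J,K,Z} ∋ J.
size 1: {G}, {K}, {Z}; under {G} D still reaches {J,K} ∋ J.
size 2: {G,K}, {G,Z}, {K,Z}; under {G,K} D still reaches {J} ∋ J.
D↔J cannot be blocked by any observed set — no back-door set.

D→J: no observed back-door set.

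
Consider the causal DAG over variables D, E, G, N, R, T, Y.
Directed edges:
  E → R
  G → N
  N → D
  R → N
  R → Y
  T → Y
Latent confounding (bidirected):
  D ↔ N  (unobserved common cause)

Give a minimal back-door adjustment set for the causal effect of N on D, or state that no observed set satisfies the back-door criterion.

N→D: no observed back-door set.

desc(N)\{N}={D}; candidates ⊆ {E,G,R,T,Y}.
N↔D: latent back-door arc(s) into N.
size 0: {}; under {} N still reaches {D,E,G,R,Y} ∋ D.
size 1: {E}, {G}, {R} …(+2); under {E} N still reaches {D,G,R,Y} ∋ D.
size 2: {E,G}, {E,R}, {E,T} …(+7); under {E,G} N still reaches {D,R,Y} ∋ D.
N↔D cannot be blocked by any observed set — no back-door set.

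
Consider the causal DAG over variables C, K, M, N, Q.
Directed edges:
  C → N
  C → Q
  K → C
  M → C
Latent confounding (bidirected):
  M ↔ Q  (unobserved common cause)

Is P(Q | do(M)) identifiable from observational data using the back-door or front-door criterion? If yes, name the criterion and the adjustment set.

P(Q|do(M)): frontdoor, adjust for {C}.

desc(M)\{M}={C,N,Q}; candidates ⊆ {K}.
M↔Q: latent back-door arc(s) into M.
size 0: {}; under {} M still reaches {Q} ∋ Q.
size 1: {K}; under {K} M still reaches {Q} ∋ Q.
M↔Q cannot be blocked by any observed set — no back-door set.
{C}: (i) intercepts every directed M→Q path; (ii) no back-door M→{C}; (iii) {M} blocks every back-door {C}→Q. Front-door holds.
P(Q|do(M)) = Σ_{C} P(C|M) Σ_{M'} P(Q|C,M')P(M').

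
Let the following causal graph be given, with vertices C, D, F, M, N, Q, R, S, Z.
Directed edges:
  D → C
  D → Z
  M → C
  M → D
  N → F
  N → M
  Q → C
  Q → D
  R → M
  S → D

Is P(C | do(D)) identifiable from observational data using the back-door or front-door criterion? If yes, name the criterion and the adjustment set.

P(C|do(D)): backdoor, adjust for {M, Q}.

desc(D)\{D}={C,Z}; candidates ⊆ {F,M,N,Q,R,S}.
size 0: {}; under {} D still reaches {C,F,M,N,Q,R,S} ∋ C.
size 1: {F}, {M}, {N} …(+3); under {F} D still reaches {C,M,N,Q,R,S} ∋ C.
{M,Q}: D⊥C given {M,Q} in G with D→· removed — back-door holds.
P(C|do(D)) = Σ_{M,Q} P(C|D,M,Q)·P(M,Q).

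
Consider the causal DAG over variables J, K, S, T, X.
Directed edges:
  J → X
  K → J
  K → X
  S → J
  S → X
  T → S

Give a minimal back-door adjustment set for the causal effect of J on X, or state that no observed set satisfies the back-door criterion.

desc(J)\{J}={X}; candidates ⊆ {K,S,T}.
size 0: {}; under {} J still reaches {K,S,T,X} ∋ X.
size 1: {K}, {S}, {T}; under {K} J still reaches {S,T,X} ∋ X.
{K,S}: J⊥X given {K,S} in G with J→· removed — back-door holds.

J→X: minimal back-door set {K, S}.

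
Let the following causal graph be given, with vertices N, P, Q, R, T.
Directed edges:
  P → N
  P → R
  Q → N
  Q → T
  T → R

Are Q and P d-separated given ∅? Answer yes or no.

Bayes-Ball from Q | ∅ reaches {N,R,T}.
P ∉ reach(Q|∅) ⇒ Q ⊥ P | ∅.

Yes — Q ⊥ P | ∅.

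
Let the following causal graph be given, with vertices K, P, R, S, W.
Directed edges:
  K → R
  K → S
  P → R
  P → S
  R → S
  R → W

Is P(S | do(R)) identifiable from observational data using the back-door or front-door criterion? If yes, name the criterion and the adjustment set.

desc(R)\{R}={S,W}; candidates ⊆ {K,P}.
size 0: {}; under {} R still reaches {K,P,S} ∋ S.
size 1: {K}, {P}; under {K} R still reaches {P,S} ∋ S.
{K,P}: R⊥S given {K,P} in G with R→· removed — back-door holds.
P(S|do(R)) = Σ_{K,P} P(S|R,K,P)·P(K,P).

P(S|do(R)): backdoor, adjust for {K, P}.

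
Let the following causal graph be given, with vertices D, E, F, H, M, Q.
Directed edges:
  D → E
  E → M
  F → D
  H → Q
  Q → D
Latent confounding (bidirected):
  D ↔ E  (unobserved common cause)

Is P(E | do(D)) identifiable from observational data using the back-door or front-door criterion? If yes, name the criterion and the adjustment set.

P(E|do(D)): not identifiable (no BD/FD set).

desc(D)\{D}={E,M}; candidates ⊆ {F,H,Q}.
D↔E: latent back-door arc(s) into D.
size 0: {}; under {} D still reaches {E,F,H,M,Q} ∋ E.
size 1: {F}, {H}, {Q}; under {F} D still reaches {E,H,M,Q} ∋ E.
size 2: {F,H}, {F,Q}, {H,Q}; under {F,H} D still reaches {E,M,Q} ∋ E.
D↔E cannot be blocked by any observed set — no back-door set.
No mediator lies on a directed D→…→E path.
Neither criterion identifies P(E|do(D)) in this graph.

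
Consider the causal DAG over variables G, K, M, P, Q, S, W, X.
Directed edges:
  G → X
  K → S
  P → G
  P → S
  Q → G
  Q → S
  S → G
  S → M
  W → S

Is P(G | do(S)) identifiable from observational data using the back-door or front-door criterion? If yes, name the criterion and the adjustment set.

P(G|do(S)): backdoor, adjust for {P, Q}.

desc(S)\{S}={G,M,X}; candidates ⊆ {K,P,Q,W}.
size 0: {}; under {} S still reaches {G,K,P,Q,W,X} ∋ G.
size 1: {K}, {P}, {Q} …(+1); under {K} S still reaches {G,P,Q,W,X} ∋ G.
{P,Q}: S⊥G given {P,Q} in G with S→· removed — back-door holds.
P(G|do(S)) = Σ_{P,Q} P(G|S,P,Q)·P(P,Q).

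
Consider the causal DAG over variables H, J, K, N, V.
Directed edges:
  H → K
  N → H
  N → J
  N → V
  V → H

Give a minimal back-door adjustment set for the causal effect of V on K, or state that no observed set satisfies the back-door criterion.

V→K: minimal back-door set {N}.

desc(V)\{V}={H,K}; candidates ⊆ {J,N}.
size 0: {}; under {} V still reaches {H,J,K,N} ∋ K.
{N}: V⊥K given {N} in G with V→· removed — back-door holds.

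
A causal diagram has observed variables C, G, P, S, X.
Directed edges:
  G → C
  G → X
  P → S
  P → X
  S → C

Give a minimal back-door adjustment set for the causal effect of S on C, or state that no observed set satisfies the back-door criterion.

S→C: minimal back-door set ∅.

desc(S)\{S}={C}; candidates ⊆ {G,P,X}.
∅: S⊥C given ∅ in G with S→· removed — back-door holds.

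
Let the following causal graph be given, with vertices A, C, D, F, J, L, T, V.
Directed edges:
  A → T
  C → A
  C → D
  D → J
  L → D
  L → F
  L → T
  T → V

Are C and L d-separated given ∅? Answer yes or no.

Bayes-Ball from C | ∅ reaches {A,D,J,T,V}.
L ∉ reach(C|∅) ⇒ C ⊥ L | ∅.

Yes — C ⊥ L | ∅.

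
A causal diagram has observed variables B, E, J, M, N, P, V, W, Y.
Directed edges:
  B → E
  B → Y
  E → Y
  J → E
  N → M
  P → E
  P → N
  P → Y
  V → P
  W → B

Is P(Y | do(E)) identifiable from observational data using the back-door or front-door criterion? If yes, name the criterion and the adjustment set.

P(Y|do(E)): backdoor, adjust for {B, P}.

desc(E)\{E}={Y}; candidates ⊆ {B,J,M,N,P,V,W}.
size 0: {}; under {} E still reaches {B,J,M,N,P,V,W,Y} ∋ Y.
size 1: {B}, {J}, {M} …(+4); under {B} E still reaches {J,M,N,P,V,Y} ∋ Y.
{B,P}: E⊥Y given {B,P} in G with E→· removed — back-door holds.
P(Y|do(E)) = Σ_{B,P} P(Y|E,B,P)·P(B,P).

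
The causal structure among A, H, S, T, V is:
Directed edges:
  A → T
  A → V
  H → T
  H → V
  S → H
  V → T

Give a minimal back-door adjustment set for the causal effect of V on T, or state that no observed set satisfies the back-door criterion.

V→T: minimal back-door set {A, H}.

desc(V)\{V}={T}; candidates ⊆ {A,H,S}.
size 0: {}; under {} V still reaches {A,H,S,T} ∋ T.
size 1: {A}, {H}, {S}; under {A} V still reaches {H,S,T} ∋ T.
{A,H}: V⊥T given {A,H} in G with V→· removed — back-door holds.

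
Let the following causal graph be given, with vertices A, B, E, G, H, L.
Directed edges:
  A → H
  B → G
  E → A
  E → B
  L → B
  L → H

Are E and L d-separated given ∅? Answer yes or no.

Yes — E ⊥ L | ∅.

Bayes-Ball from E | ∅ reaches {A,B,G,H}.
L ∉ reach(E|∅) ⇒ E ⊥ L | ∅.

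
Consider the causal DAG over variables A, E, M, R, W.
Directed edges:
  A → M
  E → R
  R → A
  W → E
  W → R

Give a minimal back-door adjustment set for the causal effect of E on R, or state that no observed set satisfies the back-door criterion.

E→R: minimal back-door set {W}.

desc(E)\{E}={A,M,R}; candidates ⊆ {W}.
size 0: {}; under {} E still reaches {A,M,R,W} ∋ R.
{W}: E⊥R given {W} in G with E→· removed — back-door holds.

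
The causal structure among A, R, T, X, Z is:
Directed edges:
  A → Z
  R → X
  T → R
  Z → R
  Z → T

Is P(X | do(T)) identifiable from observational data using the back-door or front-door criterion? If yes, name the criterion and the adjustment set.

P(X|do(T)): backdoor, adjust for {Z}.

desc(T)\{T}={R,X}; candidates ⊆ {A,Z}.
size 0: {}; under {} T still reaches {A,R,X,Z} ∋ X.
{Z}: T⊥X given {Z} in G with T→· removed — back-door holds.
P(X|do(T)) = Σ_{Z} P(X|T,Z)·P(Z).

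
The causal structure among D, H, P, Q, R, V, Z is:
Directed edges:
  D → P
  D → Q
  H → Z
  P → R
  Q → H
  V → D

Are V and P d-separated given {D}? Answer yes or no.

Bayes-Ball from V | {D} reaches ∅.
P ∉ reach(V|{D}) ⇒ V ⊥ P | {D}.

Yes — V ⊥ P | {D}.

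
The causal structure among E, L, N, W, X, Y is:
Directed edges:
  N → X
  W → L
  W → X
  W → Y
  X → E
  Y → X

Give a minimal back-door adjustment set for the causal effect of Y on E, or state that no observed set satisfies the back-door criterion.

desc(Y)\{Y}={E,X}; candidates ⊆ {L,N,W}.
size 0: {}; under {} Y still reaches {E,L,W,X} ∋ E.
{W}: Y⊥E given {W} in G with Y→· removed — back-door holds.

Y→E: minimal back-door set {W}.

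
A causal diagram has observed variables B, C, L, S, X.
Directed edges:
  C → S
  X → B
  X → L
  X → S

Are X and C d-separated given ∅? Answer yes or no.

Yes — X ⊥ C | ∅.

Bayes-Ball from X | ∅ reaches {B,L,S}.
C ∉ reach(X|∅) ⇒ X ⊥ C | ∅.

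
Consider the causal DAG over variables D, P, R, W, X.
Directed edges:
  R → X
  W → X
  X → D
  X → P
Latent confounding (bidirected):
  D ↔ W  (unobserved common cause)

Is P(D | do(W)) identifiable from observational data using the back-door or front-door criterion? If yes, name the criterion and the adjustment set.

desc(W)\{W}={D,P,X}; candidates ⊆ {R}.
W↔D: latent back-door arc(s) into W.
size 0: {}; under {} W still reaches {D} ∋ D.
size 1: {R}; under {R} W still reaches {D} ∋ D.
W↔D cannot be blocked by any observed set — no back-door set.
{X}: (i) intercepts every directed W→D path; (ii) no back-door W→{X}; (iii) {W} blocks every back-door {X}→D. Front-door holds.
P(D|do(W)) = Σ_{X} P(X|W) Σ_{W'} P(D|X,W')P(W').

P(D|do(W)): frontdoor, adjust for {X}.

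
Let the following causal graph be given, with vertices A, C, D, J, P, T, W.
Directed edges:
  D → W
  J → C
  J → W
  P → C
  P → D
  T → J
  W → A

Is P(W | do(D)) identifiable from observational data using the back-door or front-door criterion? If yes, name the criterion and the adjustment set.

desc(D)\{D}={A,W}; candidates ⊆ {C,J,P,T}.
∅: D⊥W given ∅ in G with D→· removed — back-door holds.
P(W|do(D)) = P(W|D) — no adjustment needed.

P(W|do(D)): backdoor, adjust for ∅.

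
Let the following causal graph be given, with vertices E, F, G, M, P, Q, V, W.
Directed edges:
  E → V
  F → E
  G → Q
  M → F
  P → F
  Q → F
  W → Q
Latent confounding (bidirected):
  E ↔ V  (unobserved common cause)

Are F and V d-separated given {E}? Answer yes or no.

No — F and V are d-connected given {E}.

Bayes-Ball from F | {E} reaches {G,M,P,Q,V,W}.
V ∈ reach(F|{E}) ⇒ F ⊥̸ V | {E}.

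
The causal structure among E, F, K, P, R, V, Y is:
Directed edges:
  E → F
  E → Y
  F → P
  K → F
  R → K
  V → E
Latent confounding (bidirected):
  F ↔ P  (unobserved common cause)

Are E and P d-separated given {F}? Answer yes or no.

No — E and P are d-connected given {F}.

Bayes-Ball from E | {F} reaches {K,P,R,V,Y}.
P ∈ reach(E|{F}) ⇒ E ⊥̸ P | {F}.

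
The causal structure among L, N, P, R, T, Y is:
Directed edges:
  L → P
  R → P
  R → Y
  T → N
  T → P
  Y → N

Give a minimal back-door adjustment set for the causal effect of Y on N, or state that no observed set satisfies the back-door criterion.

desc(Y)\{Y}={N}; candidates ⊆ {L,P,R,T}.
∅: Y⊥N given ∅ in G with Y→· removed — back-door holds.

Y→N: minimal back-door set ∅.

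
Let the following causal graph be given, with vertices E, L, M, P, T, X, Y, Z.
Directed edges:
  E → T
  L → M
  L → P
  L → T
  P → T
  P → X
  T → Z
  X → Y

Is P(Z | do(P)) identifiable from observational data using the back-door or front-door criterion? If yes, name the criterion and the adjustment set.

desc(P)\{P}={T,X,Y,Z}; candidates ⊆ {E,L,M}.
size 0: {}; under {} P still reaches {L,M,T,Z} ∋ Z.
{L}: P⊥Z given {L} in G with P→· removed — back-door holds.
P(Z|do(P)) = Σ_{L} P(Z|P,L)·P(L).

P(Z|do(P)): backdoor, adjust for {L}.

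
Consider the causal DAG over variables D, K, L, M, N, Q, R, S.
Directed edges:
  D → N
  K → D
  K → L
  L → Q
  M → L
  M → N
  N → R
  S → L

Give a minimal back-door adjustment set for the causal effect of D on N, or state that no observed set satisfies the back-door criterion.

D→N: minimal back-door set ∅.

desc(D)\{D}={N,R}; candidates ⊆ {K,L,M,Q,S}.
∅: D⊥N given ∅ in G with D→· removed — back-door holds.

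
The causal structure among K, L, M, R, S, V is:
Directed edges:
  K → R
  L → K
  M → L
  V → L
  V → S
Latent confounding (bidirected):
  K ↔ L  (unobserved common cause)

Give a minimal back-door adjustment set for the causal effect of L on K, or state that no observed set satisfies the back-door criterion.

desc(L)\{L}={K,R}; candidates ⊆ {M,S,V}.
L↔K: latent back-door arc(s) into L.
size 0: {}; under {} L still reaches {K,M,R,S,V} ∋ K.
size 1: {M}, {S}, {V}; under {M} L still reaches {K,R,S,V} ∋ K.
size 2: {M,S}, {M,V}, {S,V}; under {M,S} L still reaches {K,R,V} ∋ K.
L↔K cannot be blocked by any observed set — no back-door set.

L→K: no observed back-door set.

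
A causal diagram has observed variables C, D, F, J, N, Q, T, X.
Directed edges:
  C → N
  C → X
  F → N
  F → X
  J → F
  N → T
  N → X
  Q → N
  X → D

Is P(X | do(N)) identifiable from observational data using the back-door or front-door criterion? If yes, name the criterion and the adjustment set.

P(X|do(N)): backdoor, adjust for {C, F}.

desc(N)\{N}={D,T,X}; candidates ⊆ {C,F,J,Q}.
size 0: {}; under {} N still reaches {C,D,F,J,Q,X} ∋ X.
size 1: {C}, {F}, {J} …(+1); under {C} N still reaches {D,F,J,Q,X} ∋ X.
{C,F}: N⊥X given {C,F} in G with N→· removed — back-door holds.
P(X|do(N)) = Σ_{C,F} P(X|N,C,F)·P(C,F).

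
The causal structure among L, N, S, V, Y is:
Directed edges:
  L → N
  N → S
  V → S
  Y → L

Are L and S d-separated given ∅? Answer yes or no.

No — L and S are d-connected given ∅.

Bayes-Ball from L | ∅ reaches {N,S,Y}.
S ∈ reach(L|∅) ⇒ L ⊥̸ S | ∅.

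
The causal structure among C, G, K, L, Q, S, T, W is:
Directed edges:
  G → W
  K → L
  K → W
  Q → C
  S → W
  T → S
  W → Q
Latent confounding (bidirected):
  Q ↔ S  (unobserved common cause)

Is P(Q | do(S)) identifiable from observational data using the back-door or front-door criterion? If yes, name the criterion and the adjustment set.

P(Q|do(S)): frontdoor, adjust for {W}.

desc(S)\{S}={C,Q,W}; candidates ⊆ {G,K,L,T}.
S↔Q: latent back-door arc(s) into S.
size 0: {}; under {} S still reaches {C,Q,T} ∋ Q.
size 1: {G}, {K}, {L} …(+1); under {G} S still reaches {C,Q,T} ∋ Q.
size 2: {G,K}, {G,L}, {G,T} …(+3); under {G,K} S still reaches {C,Q,T} ∋ Q.
S↔Q cannot be blocked by any observed set — no back-door set.
{W}: (i) intercepts every directed S→Q path; (ii) no back-door S→{W}; (iii) {S} blocks every back-door {W}→Q. Front-door holds.
P(Q|do(S)) = Σ_{W} P(W|S) Σ_{S'} P(Q|W,S')P(S').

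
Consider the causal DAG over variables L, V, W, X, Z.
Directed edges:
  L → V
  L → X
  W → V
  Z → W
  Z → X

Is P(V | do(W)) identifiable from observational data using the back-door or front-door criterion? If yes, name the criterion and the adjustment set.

desc(W)\{W}={V}; candidates ⊆ {L,X,Z}.
∅: W⊥V given ∅ in G with W→· removed — back-door holds.
P(V|do(W)) = P(V|W) — no adjustment needed.

P(V|do(W)): backdoor, adjust for ∅.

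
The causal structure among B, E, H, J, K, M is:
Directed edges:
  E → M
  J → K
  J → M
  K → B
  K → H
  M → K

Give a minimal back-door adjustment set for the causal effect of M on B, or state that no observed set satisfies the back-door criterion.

desc(M)\{M}={B,H,K}; candidates ⊆ {E,J}.
size 0: {}; under {} M still reaches {B,E,H,J,K} ∋ B.
{J}: M⊥B given {J} in G with M→· removed — back-door holds.

M→B: minimal back-door set {J}.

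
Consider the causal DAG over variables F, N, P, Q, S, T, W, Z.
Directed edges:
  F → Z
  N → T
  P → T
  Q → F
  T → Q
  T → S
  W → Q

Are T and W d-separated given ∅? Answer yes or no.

Yes — T ⊥ W | ∅.

Bayes-Ball from T | ∅ reaches {F,N,P,Q,S,Z}.
W ∉ reach(T|∅) ⇒ T ⊥ W | ∅.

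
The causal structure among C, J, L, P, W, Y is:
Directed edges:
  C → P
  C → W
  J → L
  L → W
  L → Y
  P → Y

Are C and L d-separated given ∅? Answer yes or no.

Yes — C ⊥ L | ∅.

Bayes-Ball from C | ∅ reaches {P,W,Y}.
L ∉ reach(C|∅) ⇒ C ⊥ L | ∅.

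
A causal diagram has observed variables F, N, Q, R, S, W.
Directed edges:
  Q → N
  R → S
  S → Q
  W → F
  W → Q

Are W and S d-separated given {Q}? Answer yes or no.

No — W and S are d-connected given {Q}.

Bayes-Ball from W | {Q} reaches {F,R,S}.
S ∈ reach(W|{Q}) ⇒ W ⊥̸ S | {Q}.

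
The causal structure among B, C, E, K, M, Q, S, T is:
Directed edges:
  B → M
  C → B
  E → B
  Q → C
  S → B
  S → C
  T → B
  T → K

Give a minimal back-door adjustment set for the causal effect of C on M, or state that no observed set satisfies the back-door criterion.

desc(C)\{C}={B,M}; candidates ⊆ {E,K,Q,S,T}.
size 0: {}; under {} C still reaches {B,M,Q,S} ∋ M.
{S}: C⊥M given {S} in G with C→· removed — back-door holds.

C→M: minimal back-door set {S}.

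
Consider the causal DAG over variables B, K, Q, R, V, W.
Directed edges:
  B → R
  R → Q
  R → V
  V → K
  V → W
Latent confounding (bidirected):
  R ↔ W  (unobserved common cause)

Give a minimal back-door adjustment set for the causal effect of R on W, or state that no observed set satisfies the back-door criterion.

desc(R)\{R}={K,Q,V,W}; candidates ⊆ {B}.
R↔W: latent back-door arc(s) into R.
size 0: {}; under {} R still reaches {B,W} ∋ W.
size 1: {B}; under {B} R still reaches {W} ∋ W.
R↔W cannot be blocked by any observed set — no back-door set.

R→W: no observed back-door set.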